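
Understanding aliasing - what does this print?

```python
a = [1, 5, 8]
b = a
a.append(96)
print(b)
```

Key concept: basic list aliasing.
Step by step:
`a = [1, 5, 8]` → a = [1, 5, 8]
`b = a` → b = [1, 5, 8] (same object as a)
`a.append(96)` → a = [1, 5, 8, 96] (same object as b); b = [1, 5, 8, 96] (same object as a)
`print(b)` → prints [1, 5, 8, 96]

Answer: [1, 5, 8, 96]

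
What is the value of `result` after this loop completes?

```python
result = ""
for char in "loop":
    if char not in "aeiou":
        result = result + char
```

Remove vowels from 'loop'
`result` takes the values: "" → "l" → "lp"

Answer: "lp"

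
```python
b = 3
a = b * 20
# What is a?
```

Trace:
`b = 3` → b = 3
`a = b * 20` → a = 60
So a = 60

Answer: 60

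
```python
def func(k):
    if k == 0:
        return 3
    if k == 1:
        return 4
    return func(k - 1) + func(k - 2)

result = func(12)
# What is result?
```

Build up from base cases: func(0)=3, func(1)=4, func(2)=7, func(3)=11, func(4)=18, func(5)=29, func(6)=47, ..., func(12)=843

Answer: 843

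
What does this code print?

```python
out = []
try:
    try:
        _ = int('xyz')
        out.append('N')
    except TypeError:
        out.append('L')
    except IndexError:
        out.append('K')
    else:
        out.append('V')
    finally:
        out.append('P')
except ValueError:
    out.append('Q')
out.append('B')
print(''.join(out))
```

Execution trace: 'P' (finally) → 'Q' (outer except ValueError) → 'B' (after the try/except). Output: PQB

Answer: PQB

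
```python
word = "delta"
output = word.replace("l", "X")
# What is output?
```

Trace:
`word = "delta"` → word = 'delta'
`output = word.replace("l", "X")` → output = 'deXta'
So output = 'deXta'

Answer: 'deXta'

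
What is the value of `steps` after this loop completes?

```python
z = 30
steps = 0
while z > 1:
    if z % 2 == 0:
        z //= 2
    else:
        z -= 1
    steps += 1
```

Steps to reduce 30 to 1
`steps` takes the values: 0 → 1 → 2 → 3 → 4 → 5 → 6 → 7

Answer: 7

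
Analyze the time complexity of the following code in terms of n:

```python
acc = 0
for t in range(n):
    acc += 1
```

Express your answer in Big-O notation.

Each loop level contributes: n. Multiplying the contributions gives O(n).

Answer: O(n)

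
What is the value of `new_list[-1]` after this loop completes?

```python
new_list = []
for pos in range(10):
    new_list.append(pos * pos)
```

Last element of squares 0 to 9
`new_list` takes the values: [] → [0] → [0, 1] → [0, 1, 4] → [0, 1, 4, 9] → [0, 1, 4, 9, 16] → [0, 1, 4, 9, 16, 25] → [0, 1, 4, 9, 16, 25, 36] → [0, 1, 4, 9, 16, 25, 36, 49] → [0, 1, 4, 9, 16, 25, 36, 49, 64] → [0, 1, 4, 9, 16, 25, 36, 49, 64, 81]
So `new_list[-1]` = 81

Answer: 81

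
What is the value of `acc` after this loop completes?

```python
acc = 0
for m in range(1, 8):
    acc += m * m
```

Sum of squares 1² to 7² = 140
`acc` takes the values: 0 → 1 → 5 → 14 → 30 → 55 → 91 → 140

Answer: 140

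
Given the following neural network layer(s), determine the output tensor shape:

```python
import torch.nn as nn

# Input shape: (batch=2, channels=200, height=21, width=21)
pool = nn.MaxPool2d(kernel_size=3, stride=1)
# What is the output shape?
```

Input: (2, 200, 21, 21) -> Output: (2, 200, 19, 19)

Answer: (2, 200, 19, 19)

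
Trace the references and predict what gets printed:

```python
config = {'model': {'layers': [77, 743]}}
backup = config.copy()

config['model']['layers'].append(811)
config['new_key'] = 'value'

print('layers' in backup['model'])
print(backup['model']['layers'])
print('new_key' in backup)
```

Key concept: shallow copy gotcha with nested dict.
Step by step:
`config = {'model': {'layers': [77, 743]}}` → config = {'model': {'layers': [77, 743]}}
`backup = config.copy()` → backup = {'model': {'layers': [77, 743]}}
`config['model']['layers'].append(811)` → config = {'model': {'layers': [77, 743, 811]}}; backup = {'model': {'layers': [77, 743, 811]}}
`config['new_key'] = 'value'` → config = {'model': {'layers': [77, 743, 811]}, 'new_key': 'value'}
`print('layers' in backup['model'])` → prints True
`print(backup['model']['layers'])` → prints [77, 743, 811]
`print('new_key' in backup)` → prints False

Answer:
True
[77, 743, 811]
False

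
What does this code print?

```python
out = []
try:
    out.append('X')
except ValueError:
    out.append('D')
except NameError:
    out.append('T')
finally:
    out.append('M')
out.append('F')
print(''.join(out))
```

Execution trace: 'X' (try body, no exception) → 'M' (finally) → 'F' (after the try/except). Output: XMF

Answer: XMF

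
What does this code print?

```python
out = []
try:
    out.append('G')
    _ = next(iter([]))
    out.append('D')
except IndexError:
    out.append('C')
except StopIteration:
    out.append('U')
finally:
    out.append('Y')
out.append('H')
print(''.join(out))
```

Execution trace: 'G' (try body) → 'U' (except StopIteration) → 'Y' (finally) → 'H' (after the try/except). Output: GUYH

Answer: GUYH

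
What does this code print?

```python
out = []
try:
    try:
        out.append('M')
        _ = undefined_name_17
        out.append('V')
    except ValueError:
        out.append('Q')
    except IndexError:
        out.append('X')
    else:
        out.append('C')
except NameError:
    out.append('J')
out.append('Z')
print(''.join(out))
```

Execution trace: 'M' (inner try body) → 'J' (outer except NameError) → 'Z' (after the try/except). Output: MJZ

Answer: MJZ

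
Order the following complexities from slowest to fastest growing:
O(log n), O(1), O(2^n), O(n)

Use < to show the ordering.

Ordered by growth rate: O(1) < O(log n) < O(n) < O(2^n)

Answer: O(1) < O(log n) < O(n) < O(2^n)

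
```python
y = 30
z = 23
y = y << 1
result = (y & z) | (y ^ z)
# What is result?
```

Trace:
`y = 30` → y = 30
`z = 23` → z = 23
`y = y << 1` → y = 60
`result = (y & z) | (y ^ z)` → result = 63
So result = 63

Answer: 63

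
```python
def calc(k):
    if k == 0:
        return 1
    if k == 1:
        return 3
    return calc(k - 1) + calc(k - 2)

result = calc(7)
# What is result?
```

Build up from base cases: calc(0)=1, calc(1)=3, calc(2)=4, calc(3)=7, calc(4)=11, calc(5)=18, calc(6)=29, ..., calc(7)=47

Answer: 47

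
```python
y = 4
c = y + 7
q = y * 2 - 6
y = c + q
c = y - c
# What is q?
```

Trace:
`y = 4` → y = 4
`c = y + 7` → c = 11
`q = y * 2 - 6` → q = 2
`y = c + q` → y = 13
`c = y - c` → c = 2
So q = 2

Answer: 2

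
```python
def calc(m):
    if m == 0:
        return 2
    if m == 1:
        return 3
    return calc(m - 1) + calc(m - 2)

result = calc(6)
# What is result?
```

Build up from base cases: calc(0)=2, calc(1)=3, calc(2)=5, calc(3)=8, calc(4)=13, calc(5)=21, calc(6)=34

Answer: 34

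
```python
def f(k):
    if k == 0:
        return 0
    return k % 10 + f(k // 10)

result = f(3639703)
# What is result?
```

Sum of digits of 3639703: 3 + 0 + 7 + 9 + 3 + 6 + 3 = 31

Answer: 31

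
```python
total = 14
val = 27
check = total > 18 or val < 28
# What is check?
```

Trace:
`total = 14` → total = 14
`val = 27` → val = 27
`check = total > 18 or val < 28` → check = True
So check = True

Answer: True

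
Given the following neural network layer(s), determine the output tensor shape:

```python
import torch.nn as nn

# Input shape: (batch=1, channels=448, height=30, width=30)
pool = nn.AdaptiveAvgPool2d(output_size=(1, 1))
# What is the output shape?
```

Input: (1, 448, 30, 30) -> Output: (1, 448, 1, 1)

Answer: (1, 448, 1, 1)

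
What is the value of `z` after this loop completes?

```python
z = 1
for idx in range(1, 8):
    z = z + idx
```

Start at 1, add 1 through 7
`z` takes the values: 1 → 2 → 4 → 7 → 11 → 16 → 22 → 29

Answer: 29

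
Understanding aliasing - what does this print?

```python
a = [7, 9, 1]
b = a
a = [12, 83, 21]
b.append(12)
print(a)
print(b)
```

Key concept: rebinding vs mutation: a is rebound to a new list, b still points at the original.
Step by step:
`a = [7, 9, 1]` → a = [7, 9, 1]
`b = a` → b = [7, 9, 1] (same object as a)
`a = [12, 83, 21]` → a = [12, 83, 21]
`b.append(12)` → b = [7, 9, 1, 12]
`print(a)` → prints [12, 83, 21]
`print(b)` → prints [7, 9, 1, 12]

Answer:
[12, 83, 21]
[7, 9, 1, 12]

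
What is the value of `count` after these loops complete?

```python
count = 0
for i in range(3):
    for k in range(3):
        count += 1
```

3 * 3 = 9
`count` takes the values: 0 → 1 → 2 → 3 → 4 → 5 → 6 → 7 → 8 → 9

Answer: 9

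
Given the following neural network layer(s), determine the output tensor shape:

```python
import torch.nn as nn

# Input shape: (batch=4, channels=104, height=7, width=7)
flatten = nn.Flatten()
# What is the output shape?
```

Input: (4, 104, 7, 7) -> Output: (4, 5096)

Answer: (4, 5096)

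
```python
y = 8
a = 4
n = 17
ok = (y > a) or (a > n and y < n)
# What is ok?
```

Trace:
`y = 8` → y = 8
`a = 4` → a = 4
`n = 17` → n = 17
`ok = (y > a) or (a > n and y < n)` → ok = True
So ok = True

Answer: True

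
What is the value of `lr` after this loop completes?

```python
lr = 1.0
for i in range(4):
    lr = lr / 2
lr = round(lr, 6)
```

Halving LR 4 times: 1 / 2^4
`lr` takes the values: 1.0 → 0.5 → 0.25 → 0.125 → 0.0625

Answer: 0.0625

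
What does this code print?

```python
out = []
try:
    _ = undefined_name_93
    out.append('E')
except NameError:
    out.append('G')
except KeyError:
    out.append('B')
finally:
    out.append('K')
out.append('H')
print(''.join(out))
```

Execution trace: 'G' (except NameError) → 'K' (finally) → 'H' (after the try/except). Output: GKH

Answer: GKH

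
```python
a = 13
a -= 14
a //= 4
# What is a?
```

Trace:
`a = 13` → a = 13
`a -= 14` → a = -1
`a //= 4` → a = -1
So a = -1

Answer: -1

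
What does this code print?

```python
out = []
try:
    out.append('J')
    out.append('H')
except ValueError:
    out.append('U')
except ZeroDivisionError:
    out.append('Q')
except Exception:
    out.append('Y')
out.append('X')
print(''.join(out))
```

Execution trace: 'J' (try body) → 'H' (try body, no exception) → 'X' (after the try/except). Output: JHX

Answer: JHX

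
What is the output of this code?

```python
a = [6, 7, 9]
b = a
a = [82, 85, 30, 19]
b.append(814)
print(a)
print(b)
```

Key concept: rebinding vs mutation: a is rebound to a new list, b still points at the original.
Step by step:
`a = [6, 7, 9]` → a = [6, 7, 9]
`b = a` → b = [6, 7, 9] (same object as a)
`a = [82, 85, 30, 19]` → a = [82, 85, 30, 19]
`b.append(814)` → b = [6, 7, 9, 814]
`print(a)` → prints [82, 85, 30, 19]
`print(b)` → prints [6, 7, 9, 814]

Answer:
[82, 85, 30, 19]
[6, 7, 9, 814]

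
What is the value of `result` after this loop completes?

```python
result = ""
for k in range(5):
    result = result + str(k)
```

Concatenate digits 0 to 4
`result` takes the values: "" → "0" → "01" → "012" → "0123" → "01234"

Answer: "01234"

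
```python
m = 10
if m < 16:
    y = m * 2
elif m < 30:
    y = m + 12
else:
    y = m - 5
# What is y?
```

Trace:
`m = 10` → m = 10
`if m < 16: ...` → m < 16 is True → y = 20
So y = 20

Answer: 20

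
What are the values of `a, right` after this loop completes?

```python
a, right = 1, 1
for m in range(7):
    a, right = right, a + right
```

Fibonacci: after 7 iterations
`a, right` takes the values: (1, 1) → (1, 2) → (2, 3) → (3, 5) → (5, 8) → (8, 13) → (13, 21) → (21, 34)

Answer: 21, 34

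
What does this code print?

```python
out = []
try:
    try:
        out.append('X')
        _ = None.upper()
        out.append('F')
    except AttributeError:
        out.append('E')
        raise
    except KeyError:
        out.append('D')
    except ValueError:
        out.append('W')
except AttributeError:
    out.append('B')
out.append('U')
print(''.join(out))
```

Execution trace: 'X' (try body) → 'E' (except AttributeError) → 'B' (outer except AttributeError) → 'U' (after the try/except). Output: XEBU

Answer: XEBU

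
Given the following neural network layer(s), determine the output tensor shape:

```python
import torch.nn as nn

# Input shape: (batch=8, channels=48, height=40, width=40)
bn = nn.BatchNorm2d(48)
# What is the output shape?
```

Input: (8, 48, 40, 40) -> Output: (8, 48, 40, 40)

Answer: (8, 48, 40, 40)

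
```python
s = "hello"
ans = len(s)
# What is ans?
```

Trace:
`s = "hello"` → s = 'hello'
`ans = len(s)` → ans = 5
So ans = 5

Answer: 5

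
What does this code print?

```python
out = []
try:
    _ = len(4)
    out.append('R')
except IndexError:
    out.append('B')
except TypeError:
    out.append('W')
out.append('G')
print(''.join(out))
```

Execution trace: 'W' (except TypeError) → 'G' (after the try/except). Output: WG

Answer: WG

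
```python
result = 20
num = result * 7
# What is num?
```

Trace:
`result = 20` → result = 20
`num = result * 7` → num = 140
So num = 140

Answer: 140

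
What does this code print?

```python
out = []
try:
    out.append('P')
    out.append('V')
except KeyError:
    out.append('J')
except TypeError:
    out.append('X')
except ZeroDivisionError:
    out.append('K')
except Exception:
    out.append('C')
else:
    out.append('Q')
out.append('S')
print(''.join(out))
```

Execution trace: 'P' (try body) → 'V' (try body, no exception) → 'Q' (else) → 'S' (after the try/except). Output: PVQS

Answer: PVQS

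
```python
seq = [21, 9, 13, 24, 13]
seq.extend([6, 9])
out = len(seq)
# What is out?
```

Trace:
`seq = [21, 9, 13, 24, 13]` → seq = [21, 9, 13, 24, 13]
`seq.extend([6, 9])` → seq = [21, 9, 13, 24, 13, 6, 9]
`out = len(seq)` → out = 7
So out = 7

Answer: 7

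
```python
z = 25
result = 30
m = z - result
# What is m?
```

Trace:
`z = 25` → z = 25
`result = 30` → result = 30
`m = z - result` → m = -5
So m = -5

Answer: -5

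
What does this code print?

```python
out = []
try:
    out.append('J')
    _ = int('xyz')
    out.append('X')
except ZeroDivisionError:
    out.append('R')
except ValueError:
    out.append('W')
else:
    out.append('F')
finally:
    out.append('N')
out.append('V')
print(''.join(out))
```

Execution trace: 'J' (try body) → 'W' (except ValueError) → 'N' (finally) → 'V' (after the try/except). Output: JWNV

Answer: JWNV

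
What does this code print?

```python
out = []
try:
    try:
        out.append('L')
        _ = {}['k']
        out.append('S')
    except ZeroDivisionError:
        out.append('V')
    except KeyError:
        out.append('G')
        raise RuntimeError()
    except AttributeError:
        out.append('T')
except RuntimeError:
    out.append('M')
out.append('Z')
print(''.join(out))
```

Execution trace: 'L' (inner try body) → 'G' (inner except KeyError) → 'M' (outer except RuntimeError) → 'Z' (after the try/except). Output: LGMZ

Answer: LGMZ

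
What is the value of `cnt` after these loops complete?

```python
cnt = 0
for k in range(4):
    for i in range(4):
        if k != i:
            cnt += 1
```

4² - 4 (exclude diagonal)
`cnt` takes the values: 0 → 1 → 2 → 3 → 4 → 5 → 6 → 7 → 8 → 9 → 10 → 11 → 12

Answer: 12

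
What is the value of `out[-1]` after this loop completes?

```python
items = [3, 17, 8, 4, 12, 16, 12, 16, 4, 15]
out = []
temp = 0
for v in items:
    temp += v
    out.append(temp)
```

Cumulative sum ends at 107
`out` takes the values: [] → [3] → [3, 20] → [3, 20, 28] → [3, 20, 28, 32] → [3, 20, 28, 32, 44] → [3, 20, 28, 32, 44, 60] → [3, 20, 28, 32, 44, 60, 72] → [3, 20, 28, 32, 44, 60, 72, 88] → [3, 20, 28, 32, 44, 60, 72, 88, 92] → [3, 20, 28, 32, 44, 60, 72, 88, 92, 107]
So `out[-1]` = 107

Answer: 107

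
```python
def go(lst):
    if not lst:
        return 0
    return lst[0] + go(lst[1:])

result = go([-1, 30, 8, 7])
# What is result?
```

(-1) + 30 + 8 + 7 + 0 = 44

Answer: 44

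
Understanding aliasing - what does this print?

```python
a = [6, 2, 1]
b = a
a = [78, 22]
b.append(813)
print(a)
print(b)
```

Key concept: rebinding vs mutation: a is rebound to a new list, b still points at the original.
Step by step:
`a = [6, 2, 1]` → a = [6, 2, 1]
`b = a` → b = [6, 2, 1] (same object as a)
`a = [78, 22]` → a = [78, 22]
`b.append(813)` → b = [6, 2, 1, 813]
`print(a)` → prints [78, 22]
`print(b)` → prints [6, 2, 1, 813]

Answer:
[78, 22]
[6, 2, 1, 813]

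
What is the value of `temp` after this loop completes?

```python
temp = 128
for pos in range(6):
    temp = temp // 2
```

Halve 6 times: 128 // 2^6 = 2
`temp` takes the values: 128 → 64 → 32 → 16 → 8 → 4 → 2

Answer: 2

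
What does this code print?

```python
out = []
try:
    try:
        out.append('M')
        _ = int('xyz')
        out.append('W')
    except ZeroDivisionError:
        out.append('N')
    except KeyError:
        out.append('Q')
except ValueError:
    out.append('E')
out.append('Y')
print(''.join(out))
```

Execution trace: 'M' (try body) → 'E' (outer except ValueError) → 'Y' (after the try/except). Output: MEY

Answer: MEY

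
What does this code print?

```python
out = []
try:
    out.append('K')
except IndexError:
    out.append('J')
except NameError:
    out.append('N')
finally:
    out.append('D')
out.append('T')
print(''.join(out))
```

Execution trace: 'K' (try body, no exception) → 'D' (finally) → 'T' (after the try/except). Output: KDT

Answer: KDT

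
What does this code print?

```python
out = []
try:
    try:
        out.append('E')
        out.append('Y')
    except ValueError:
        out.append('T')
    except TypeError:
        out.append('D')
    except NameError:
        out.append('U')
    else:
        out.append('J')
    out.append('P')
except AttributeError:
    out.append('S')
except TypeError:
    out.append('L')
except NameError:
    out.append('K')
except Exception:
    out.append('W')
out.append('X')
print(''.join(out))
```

Execution trace: 'E' (inner try body) → 'Y' (inner try body, no exception) → 'J' (inner else) → 'P' (try body, no exception) → 'X' (after the try/except). Output: EYJPX

Answer: EYJPX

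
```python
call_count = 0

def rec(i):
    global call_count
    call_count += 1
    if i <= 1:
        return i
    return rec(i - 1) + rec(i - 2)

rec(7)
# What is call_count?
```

Calls(i) = 1 + Calls(i-1) + Calls(i-2); Calls(0)=Calls(1)=1. For i=7 this gives 41.

Answer: 41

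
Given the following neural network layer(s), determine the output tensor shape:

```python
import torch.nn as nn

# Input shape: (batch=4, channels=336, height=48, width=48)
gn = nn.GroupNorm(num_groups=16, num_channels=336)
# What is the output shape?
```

Input: (4, 336, 48, 48) -> Output: (4, 336, 48, 48)

Answer: (4, 336, 48, 48)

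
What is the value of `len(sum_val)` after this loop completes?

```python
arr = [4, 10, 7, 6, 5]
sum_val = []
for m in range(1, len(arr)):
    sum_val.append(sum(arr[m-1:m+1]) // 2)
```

Number of 2-element averages
`sum_val` takes the values: [] → [7] → [7, 8] → [7, 8, 6] → [7, 8, 6, 5]
So `len(sum_val)` = 4

Answer: 4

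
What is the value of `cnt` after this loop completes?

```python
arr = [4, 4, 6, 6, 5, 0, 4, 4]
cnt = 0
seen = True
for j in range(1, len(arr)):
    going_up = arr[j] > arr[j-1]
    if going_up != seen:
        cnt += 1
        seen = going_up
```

Count direction changes in [4, 4, 6, 6, 5, 0, 4, 4]
`cnt` takes the values: 0 → 1 → 2 → 3 → 4 → 5

Answer: 5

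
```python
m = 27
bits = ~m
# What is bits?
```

Trace:
`m = 27` → m = 27
`bits = ~m` → bits = -28
So bits = -28

Answer: -28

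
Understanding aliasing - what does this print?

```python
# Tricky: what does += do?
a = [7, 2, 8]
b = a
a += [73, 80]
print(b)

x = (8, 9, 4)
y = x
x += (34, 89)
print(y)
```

Key concept: += behavior differs for mutable vs immutable.
Step by step:
`a = [7, 2, 8]` → a = [7, 2, 8]
`b = a` → b = [7, 2, 8] (same object as a)
`a += [73, 80]` → a = [7, 2, 8, 73, 80] (same object as b); b = [7, 2, 8, 73, 80] (same object as a)
`print(b)` → prints [7, 2, 8, 73, 80]
`x = (8, 9, 4)` → x = (8, 9, 4)
`y = x` → y = (8, 9, 4)
`x += (34, 89)` → x = (8, 9, 4, 34, 89)
`print(y)` → prints (8, 9, 4)

Answer:
[7, 2, 8, 73, 80]
(8, 9, 4)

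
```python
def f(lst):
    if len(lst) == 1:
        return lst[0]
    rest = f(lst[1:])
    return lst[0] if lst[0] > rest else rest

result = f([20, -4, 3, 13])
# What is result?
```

Recursive max over [20, -4, 3, 13] = 20

Answer: 20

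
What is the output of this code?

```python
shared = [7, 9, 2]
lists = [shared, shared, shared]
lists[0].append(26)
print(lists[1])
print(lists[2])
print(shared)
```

Key concept: list of same reference.
Step by step:
`shared = [7, 9, 2]` → shared = [7, 9, 2]
`lists = [shared, shared, shared]` → lists = [[7, 9, 2], [7, 9, 2], [7, 9, 2]]
`lists[0].append(26)` → shared = [7, 9, 2, 26]; lists = [[7, 9, 2, 26], [7, 9, 2, 26], [7, 9, 2, 26]]
`print(lists[1])` → prints [7, 9, 2, 26]
`print(lists[2])` → prints [7, 9, 2, 26]
`print(shared)` → prints [7, 9, 2, 26]

Answer:
[7, 9, 2, 26]
[7, 9, 2, 26]
[7, 9, 2, 26]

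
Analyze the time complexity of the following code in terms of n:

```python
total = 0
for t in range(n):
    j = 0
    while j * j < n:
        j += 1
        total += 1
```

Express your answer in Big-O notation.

Each loop level contributes: n × √n. Multiplying the contributions gives O(n√n).

Answer: O(n√n)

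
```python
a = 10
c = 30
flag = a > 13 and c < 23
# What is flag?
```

Trace:
`a = 10` → a = 10
`c = 30` → c = 30
`flag = a > 13 and c < 23` → flag = False
So flag = False

Answer: False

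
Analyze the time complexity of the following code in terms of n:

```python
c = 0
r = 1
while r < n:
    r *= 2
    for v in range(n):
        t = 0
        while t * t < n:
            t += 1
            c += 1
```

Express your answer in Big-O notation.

Each loop level contributes: log n × n × √n. Multiplying the contributions gives O(n√n log n).

Answer: O(n√n log n)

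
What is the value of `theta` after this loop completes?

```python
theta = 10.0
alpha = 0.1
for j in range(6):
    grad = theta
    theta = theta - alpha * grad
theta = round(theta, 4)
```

Gradient descent: w = 10.0 * (1 - 0.1)^6
`theta` takes the values: 10.0 → 9.0 → 8.1 → 7.29 → 6.561 → 5.9049 → 5.31441 → 5.3144

Answer: 5.3144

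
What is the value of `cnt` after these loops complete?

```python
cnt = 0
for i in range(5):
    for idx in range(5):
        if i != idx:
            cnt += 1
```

5² - 5 (exclude diagonal)
`cnt` takes the values: 0 → 1 → 2 → 3 → 4 → 5 → 6 → 7 → 8 → 9 → 10 → 11 → 12 → 13 → 14 → 15 → 16 → 17 → 18 → 19 → 20

Answer: 20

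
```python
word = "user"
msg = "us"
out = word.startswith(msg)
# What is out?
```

Trace:
`word = "user"` → word = 'user'
`msg = "us"` → msg = 'us'
`out = word.startswith(msg)` → out = True
So out = True

Answer: True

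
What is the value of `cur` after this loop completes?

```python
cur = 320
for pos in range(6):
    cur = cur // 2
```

Halve 6 times: 320 // 2^6 = 5
`cur` takes the values: 320 → 160 → 80 → 40 → 20 → 10 → 5

Answer: 5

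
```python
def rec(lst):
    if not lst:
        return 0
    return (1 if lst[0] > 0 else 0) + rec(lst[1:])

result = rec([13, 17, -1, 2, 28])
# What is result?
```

Count of positive elements in [13, 17, -1, 2, 28] = 4

Answer: 4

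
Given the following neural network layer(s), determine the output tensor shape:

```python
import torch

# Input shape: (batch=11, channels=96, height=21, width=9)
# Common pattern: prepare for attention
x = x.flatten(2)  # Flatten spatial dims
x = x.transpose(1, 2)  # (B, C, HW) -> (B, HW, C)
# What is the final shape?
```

Input: (11, 96, 21, 9) -> after flatten(2): (11, 96, 189) -> Output: (11, 189, 96)

Answer: (11, 189, 96)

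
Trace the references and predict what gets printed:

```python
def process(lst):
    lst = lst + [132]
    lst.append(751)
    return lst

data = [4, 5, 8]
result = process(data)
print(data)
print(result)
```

Key concept: rebinding parameter vs mutation.
Step by step:
`data = [4, 5, 8]` → data = [4, 5, 8]
`result = process(data)` → result = [4, 5, 8, 132, 751]
`print(data)` → prints [4, 5, 8]
`print(result)` → prints [4, 5, 8, 132, 751]

Answer:
[4, 5, 8]
[4, 5, 8, 132, 751]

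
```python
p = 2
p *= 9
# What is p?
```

Trace:
`p = 2` → p = 2
`p *= 9` → p = 18
So p = 18

Answer: 18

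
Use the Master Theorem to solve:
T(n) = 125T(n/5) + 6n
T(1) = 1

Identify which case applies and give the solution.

a=125, b=5, f(n)=6n. log_5(125) = 3. Since c=1 < 3, Case 1 applies: T(n) = Θ(n^log_b(a)) = O(n^3).

Answer: O(n^3) - Case 1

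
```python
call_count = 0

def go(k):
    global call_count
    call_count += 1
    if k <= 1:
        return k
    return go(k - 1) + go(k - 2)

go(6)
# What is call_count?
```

Calls(k) = 1 + Calls(k-1) + Calls(k-2); Calls(0)=Calls(1)=1. For k=6 this gives 25.

Answer: 25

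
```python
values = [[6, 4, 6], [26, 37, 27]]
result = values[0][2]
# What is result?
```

Trace:
`values = [[6, 4, 6], [26, 37, 27]]` → values = [[6, 4, 6], [26, 37, 27]]
`result = values[0][2]` → result = 6
So result = 6

Answer: 6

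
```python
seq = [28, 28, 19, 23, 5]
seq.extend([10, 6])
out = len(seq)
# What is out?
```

Trace:
`seq = [28, 28, 19, 23, 5]` → seq = [28, 28, 19, 23, 5]
`seq.extend([10, 6])` → seq = [28, 28, 19, 23, 5, 10, 6]
`out = len(seq)` → out = 7
So out = 7

Answer: 7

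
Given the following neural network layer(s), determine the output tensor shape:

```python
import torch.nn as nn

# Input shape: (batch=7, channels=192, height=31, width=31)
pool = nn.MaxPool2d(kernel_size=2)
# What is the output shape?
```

Input: (7, 192, 31, 31) -> Output: (7, 192, 15, 15)

Answer: (7, 192, 15, 15)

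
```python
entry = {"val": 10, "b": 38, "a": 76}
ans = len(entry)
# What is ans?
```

Trace:
`entry = {"val": 10, "b": 38, "a": 76}` → entry = {'val': 10, 'b': 38, 'a': 76}
`ans = len(entry)` → ans = 3
So ans = 3

Answer: 3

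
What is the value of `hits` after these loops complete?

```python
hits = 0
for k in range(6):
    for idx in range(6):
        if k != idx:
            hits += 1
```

6² - 6 (exclude diagonal)
`hits` takes the values: 0 → 1 → 2 → 3 → 4 → 5 → 6 → 7 → 8 → 9 → 10 → 11 → 12 → 13 → 14 → 15 → 16 → 17 → 18 → 19 → 20 → 21 → 22 → 23 → 24 → 25 → 26 → 27 → 28 → 29 → 30

Answer: 30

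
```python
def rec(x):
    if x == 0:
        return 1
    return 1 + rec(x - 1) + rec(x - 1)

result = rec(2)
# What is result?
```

rec(x) = 1 + 2·rec(x-1), rec(0)=1. Closed form: (1+1)·2^2 - 1 = 7.

Answer: 7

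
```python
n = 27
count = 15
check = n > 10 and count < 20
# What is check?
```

Trace:
`n = 27` → n = 27
`count = 15` → count = 15
`check = n > 10 and count < 20` → check = True
So check = True

Answer: True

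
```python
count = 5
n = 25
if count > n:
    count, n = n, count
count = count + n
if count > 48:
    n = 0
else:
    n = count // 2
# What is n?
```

Trace:
`count = 5` → count = 5
`n = 25` → n = 25
`if count > n: ...` → count > n is False → no variable changes
`count = count + n` → count = 30
`if count > 48: ...` → count > 48 is False, take else branch → n = 15
So n = 15

Answer: 15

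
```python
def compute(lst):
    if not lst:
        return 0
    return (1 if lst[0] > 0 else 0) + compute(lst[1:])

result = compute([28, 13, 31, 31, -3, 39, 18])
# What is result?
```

Count of positive elements in [28, 13, 31, 31, -3, 39, 18] = 6

Answer: 6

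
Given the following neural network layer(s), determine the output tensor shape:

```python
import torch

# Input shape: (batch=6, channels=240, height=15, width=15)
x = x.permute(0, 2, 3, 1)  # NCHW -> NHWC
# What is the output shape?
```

Input: (6, 240, 15, 15) -> Output: (6, 15, 15, 240)

Answer: (6, 15, 15, 240)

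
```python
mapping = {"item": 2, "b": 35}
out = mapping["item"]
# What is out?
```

Trace:
`mapping = {"item": 2, "b": 35}` → mapping = {'item': 2, 'b': 35}
`out = mapping["item"]` → out = 2
So out = 2

Answer: 2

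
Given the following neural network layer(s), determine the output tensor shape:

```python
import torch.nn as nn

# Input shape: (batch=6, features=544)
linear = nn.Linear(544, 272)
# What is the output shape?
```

Input: (6, 544) -> Output: (6, 272)

Answer: (6, 272)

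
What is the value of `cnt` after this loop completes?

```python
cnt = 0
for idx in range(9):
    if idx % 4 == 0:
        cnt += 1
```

Count numbers divisible by 4 in range(9)
`cnt` takes the values: 0 → 1 → 2 → 3

Answer: 3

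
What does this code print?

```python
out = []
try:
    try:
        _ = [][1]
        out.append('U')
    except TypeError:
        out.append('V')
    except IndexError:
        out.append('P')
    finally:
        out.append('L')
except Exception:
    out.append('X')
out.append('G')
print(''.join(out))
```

Execution trace: 'P' (inner except IndexError) → 'L' (inner finally) → 'G' (after the try/except). Output: PLG

Answer: PLG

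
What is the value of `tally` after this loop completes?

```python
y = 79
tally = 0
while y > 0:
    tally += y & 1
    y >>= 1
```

Count set bits in 79 (binary: 0b1001111)
`tally` takes the values: 0 → 1 → 2 → 3 → 4 → 5

Answer: 5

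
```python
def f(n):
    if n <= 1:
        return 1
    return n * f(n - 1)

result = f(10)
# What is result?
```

f(10) = 10 * 9 * 8 * 7 * 6 * 5 * 4 * 3 * 2 * 1 = 3628800

Answer: 3628800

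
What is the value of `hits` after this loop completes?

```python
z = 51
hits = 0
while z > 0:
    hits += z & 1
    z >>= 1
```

Count set bits in 51 (binary: 0b110011)
`hits` takes the values: 0 → 1 → 2 → 3 → 4

Answer: 4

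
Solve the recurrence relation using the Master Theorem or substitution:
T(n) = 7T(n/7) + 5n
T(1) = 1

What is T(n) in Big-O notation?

By Master Theorem: a=7, b=7, f(n)=5n. Since log_7(7) = 1 and f(n) = Θ(n^1), Case 2 applies. T(n) = O(n log n).

Answer: O(n log n)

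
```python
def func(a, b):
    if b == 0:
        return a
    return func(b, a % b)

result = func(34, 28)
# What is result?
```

func(34, 28) -> func(28, 6) -> func(6, 4) -> func(4, 2) -> func(2, 0) -> 2

Answer: 2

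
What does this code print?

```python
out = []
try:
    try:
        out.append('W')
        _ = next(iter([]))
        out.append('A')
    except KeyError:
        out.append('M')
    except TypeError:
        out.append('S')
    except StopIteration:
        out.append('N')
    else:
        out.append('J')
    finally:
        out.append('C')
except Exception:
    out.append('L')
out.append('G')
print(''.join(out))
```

Execution trace: 'W' (inner try body) → 'N' (inner except StopIteration) → 'C' (inner finally) → 'G' (after the try/except). Output: WNCG

Answer: WNCG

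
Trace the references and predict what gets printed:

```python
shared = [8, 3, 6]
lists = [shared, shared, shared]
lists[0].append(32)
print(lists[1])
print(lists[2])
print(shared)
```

Key concept: list of same reference.
Step by step:
`shared = [8, 3, 6]` → shared = [8, 3, 6]
`lists = [shared, shared, shared]` → lists = [[8, 3, 6], [8, 3, 6], [8, 3, 6]]
`lists[0].append(32)` → shared = [8, 3, 6, 32]; lists = [[8, 3, 6, 32], [8, 3, 6, 32], [8, 3, 6, 32]]
`print(lists[1])` → prints [8, 3, 6, 32]
`print(lists[2])` → prints [8, 3, 6, 32]
`print(shared)` → prints [8, 3, 6, 32]

Answer:
[8, 3, 6, 32]
[8, 3, 6, 32]
[8, 3, 6, 32]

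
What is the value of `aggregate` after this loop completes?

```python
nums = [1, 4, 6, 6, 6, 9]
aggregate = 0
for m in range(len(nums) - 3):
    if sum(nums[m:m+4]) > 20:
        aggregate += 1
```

Count windows with sum > 20
`aggregate` takes the values: 0 → 1 → 2

Answer: 2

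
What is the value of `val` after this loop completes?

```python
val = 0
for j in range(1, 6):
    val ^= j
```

XOR of 1 to 5
`val` takes the values: 0 → 1 → 3 → 0 → 4 → 1

Answer: 1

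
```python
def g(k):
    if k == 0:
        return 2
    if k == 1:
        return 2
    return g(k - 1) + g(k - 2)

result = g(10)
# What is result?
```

Build up from base cases: g(0)=2, g(1)=2, g(2)=4, g(3)=6, g(4)=10, g(5)=16, g(6)=26, ..., g(10)=178

Answer: 178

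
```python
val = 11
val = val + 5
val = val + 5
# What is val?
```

Trace:
`val = 11` → val = 11
`val = val + 5` → val = 16
`val = val + 5` → val = 21
So val = 21

Answer: 21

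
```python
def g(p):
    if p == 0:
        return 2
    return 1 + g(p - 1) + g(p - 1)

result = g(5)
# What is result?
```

g(p) = 1 + 2·g(p-1), g(0)=2. Closed form: (2+1)·2^5 - 1 = 95.

Answer: 95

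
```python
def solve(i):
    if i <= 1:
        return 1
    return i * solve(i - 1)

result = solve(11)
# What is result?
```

solve(11) = 11 * 10 * 9 * 8 * 7 * 6 * 5 * 4 * 3 * 2 * 1 = 39916800

Answer: 39916800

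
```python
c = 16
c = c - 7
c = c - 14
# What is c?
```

Trace:
`c = 16` → c = 16
`c = c - 7` → c = 9
`c = c - 14` → c = -5
So c = -5

Answer: -5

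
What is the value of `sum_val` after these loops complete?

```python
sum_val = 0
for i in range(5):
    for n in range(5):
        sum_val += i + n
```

Sum of all i+n for i,n in 5x5
`sum_val` takes the values: 0 → 1 → 3 → 6 → 10 → 11 → 13 → 16 → 20 → 25 → 27 → 30 → 34 → 39 → 45 → 48 → 52 → 57 → 63 → 70 → 74 → 79 → 85 → 92 → 100

Answer: 100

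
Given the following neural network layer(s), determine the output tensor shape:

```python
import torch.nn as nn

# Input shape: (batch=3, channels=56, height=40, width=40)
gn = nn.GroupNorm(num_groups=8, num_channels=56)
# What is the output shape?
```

Input: (3, 56, 40, 40) -> Output: (3, 56, 40, 40)

Answer: (3, 56, 40, 40)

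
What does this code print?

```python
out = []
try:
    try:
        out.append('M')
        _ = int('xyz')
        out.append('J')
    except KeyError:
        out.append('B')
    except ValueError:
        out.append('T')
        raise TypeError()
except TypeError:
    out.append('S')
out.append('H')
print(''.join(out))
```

Execution trace: 'M' (try body) → 'T' (except ValueError) → 'S' (outer except TypeError) → 'H' (after the try/except). Output: MTSH

Answer: MTSH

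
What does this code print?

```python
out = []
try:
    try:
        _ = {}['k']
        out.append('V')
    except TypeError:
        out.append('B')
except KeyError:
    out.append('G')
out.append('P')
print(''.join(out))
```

Execution trace: 'G' (outer except KeyError) → 'P' (after the try/except). Output: GP

Answer: GP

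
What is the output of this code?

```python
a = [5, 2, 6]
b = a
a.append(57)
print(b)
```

Key concept: basic list aliasing.
Step by step:
`a = [5, 2, 6]` → a = [5, 2, 6]
`b = a` → b = [5, 2, 6] (same object as a)
`a.append(57)` → a = [5, 2, 6, 57] (same object as b); b = [5, 2, 6, 57] (same object as a)
`print(b)` → prints [5, 2, 6, 57]

Answer: [5, 2, 6, 57]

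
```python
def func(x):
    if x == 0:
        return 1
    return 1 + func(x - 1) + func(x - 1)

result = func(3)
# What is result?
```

func(x) = 1 + 2·func(x-1), func(0)=1. Closed form: (1+1)·2^3 - 1 = 15.

Answer: 15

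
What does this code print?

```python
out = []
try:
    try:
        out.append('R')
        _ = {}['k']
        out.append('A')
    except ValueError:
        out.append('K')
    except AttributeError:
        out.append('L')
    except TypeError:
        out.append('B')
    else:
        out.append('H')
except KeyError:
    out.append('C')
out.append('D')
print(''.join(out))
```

Execution trace: 'R' (try body) → 'C' (outer except KeyError) → 'D' (after the try/except). Output: RCD

Answer: RCD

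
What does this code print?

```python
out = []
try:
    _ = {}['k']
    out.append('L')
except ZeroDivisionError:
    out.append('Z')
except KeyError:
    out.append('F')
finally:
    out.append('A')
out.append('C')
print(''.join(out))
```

Execution trace: 'F' (except KeyError) → 'A' (finally) → 'C' (after the try/except). Output: FAC

Answer: FAC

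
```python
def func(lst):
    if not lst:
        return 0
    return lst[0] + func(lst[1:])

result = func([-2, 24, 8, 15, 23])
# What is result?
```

(-2) + 24 + 8 + 15 + 23 + 0 = 68

Answer: 68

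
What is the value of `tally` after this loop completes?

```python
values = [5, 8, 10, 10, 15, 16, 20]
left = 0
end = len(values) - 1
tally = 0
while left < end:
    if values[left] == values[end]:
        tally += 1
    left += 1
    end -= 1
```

Count matching pairs from ends
`tally` takes the values: 0

Answer: 0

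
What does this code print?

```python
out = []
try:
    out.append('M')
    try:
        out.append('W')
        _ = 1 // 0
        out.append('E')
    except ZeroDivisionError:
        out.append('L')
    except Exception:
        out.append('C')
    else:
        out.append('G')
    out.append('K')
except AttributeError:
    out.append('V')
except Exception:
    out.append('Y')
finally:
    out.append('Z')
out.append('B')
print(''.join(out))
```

Execution trace: 'M' (try body) → 'W' (inner try body) → 'L' (inner except ZeroDivisionError) → 'K' (try body, no exception) → 'Z' (finally) → 'B' (after the try/except). Output: MWLKZB

Answer: MWLKZB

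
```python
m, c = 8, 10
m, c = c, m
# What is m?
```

Trace:
`m, c = 8, 10` → m = 8; c = 10
`m, c = c, m` → m = 10; c = 8
So m = 10

Answer: 10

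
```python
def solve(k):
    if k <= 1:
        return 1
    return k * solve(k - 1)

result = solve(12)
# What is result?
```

solve(12) = 12 * 11 * 10 * 9 * 8 * 7 * 6 * 5 * 4 * 3 * 2 * 1 = 479001600

Answer: 479001600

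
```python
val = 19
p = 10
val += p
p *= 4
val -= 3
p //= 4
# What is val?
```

Trace:
`val = 19` → val = 19
`p = 10` → p = 10
`val += p` → val = 29
`p *= 4` → p = 40
`val -= 3` → val = 26
`p //= 4` → p = 10
So val = 26

Answer: 26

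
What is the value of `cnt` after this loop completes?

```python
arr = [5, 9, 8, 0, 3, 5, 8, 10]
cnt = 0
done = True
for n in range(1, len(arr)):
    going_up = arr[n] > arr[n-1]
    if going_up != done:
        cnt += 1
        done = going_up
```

Count direction changes in [5, 9, 8, 0, 3, 5, 8, 10]
`cnt` takes the values: 0 → 1 → 2

Answer: 2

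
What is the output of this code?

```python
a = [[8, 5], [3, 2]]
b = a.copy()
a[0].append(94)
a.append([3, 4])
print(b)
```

Key concept: shallow copy with nested lists.
Step by step:
`a = [[8, 5], [3, 2]]` → a = [[8, 5], [3, 2]]
`b = a.copy()` → b = [[8, 5], [3, 2]]
`a[0].append(94)` → a = [[8, 5, 94], [3, 2]]; b = [[8, 5, 94], [3, 2]]
`a.append([3, 4])` → a = [[8, 5, 94], [3, 2], [3, 4]]
`print(b)` → prints [[8, 5, 94], [3, 2]]

Answer: [[8, 5, 94], [3, 2]]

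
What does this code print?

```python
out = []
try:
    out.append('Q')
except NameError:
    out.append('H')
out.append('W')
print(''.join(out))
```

Execution trace: 'Q' (try body, no exception) → 'W' (after the try/except). Output: QW

Answer: QW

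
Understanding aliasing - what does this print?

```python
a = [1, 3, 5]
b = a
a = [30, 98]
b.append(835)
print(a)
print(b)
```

Key concept: rebinding vs mutation: a is rebound to a new list, b still points at the original.
Step by step:
`a = [1, 3, 5]` → a = [1, 3, 5]
`b = a` → b = [1, 3, 5] (same object as a)
`a = [30, 98]` → a = [30, 98]
`b.append(835)` → b = [1, 3, 5, 835]
`print(a)` → prints [30, 98]
`print(b)` → prints [1, 3, 5, 835]

Answer:
[30, 98]
[1, 3, 5, 835]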